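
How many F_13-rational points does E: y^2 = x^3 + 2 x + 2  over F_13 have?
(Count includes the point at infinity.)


For each x in F_13, count y with y^2 = x^3 + 2 x + 2 mod 13:
  x = 2: RHS = 1, y in [1, 12]  -> 2 point(s)
  x = 3: RHS = 9, y in [3, 10]  -> 2 point(s)
  x = 4: RHS = 9, y in [3, 10]  -> 2 point(s)
  x = 6: RHS = 9, y in [3, 10]  -> 2 point(s)
  x = 8: RHS = 10, y in [6, 7]  -> 2 point(s)
  x = 11: RHS = 3, y in [4, 9]  -> 2 point(s)
  x = 12: RHS = 12, y in [5, 8]  -> 2 point(s)
Affine points: 14. Add the point at infinity: total = 15.

#E(F_13) = 15


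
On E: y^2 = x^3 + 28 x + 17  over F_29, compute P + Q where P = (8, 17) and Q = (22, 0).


P != Q, so use the chord formula.
s = (y2 - y1) / (x2 - x1) = (12) / (14) mod 29 = 5
x3 = s^2 - x1 - x2 mod 29 = 5^2 - 8 - 22 = 24
y3 = s (x1 - x3) - y1 mod 29 = 5 * (8 - 24) - 17 = 19

P + Q = (24, 19)


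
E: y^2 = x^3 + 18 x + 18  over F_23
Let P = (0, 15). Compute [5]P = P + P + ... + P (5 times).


k = 5 = 101_2 (binary, LSB first: 101)
Double-and-add from P = (0, 15):
  bit 0 = 1: acc = O + (0, 15) = (0, 15)
  bit 1 = 0: acc unchanged = (0, 15)
  bit 2 = 1: acc = (0, 15) + (17, 4) = (10, 5)

5P = (10, 5)


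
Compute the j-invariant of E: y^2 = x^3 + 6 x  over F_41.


Delta = -16(4 a^3 + 27 b^2) mod 41 = 34
-1728 * (4 a)^3 = -1728 * (4*6)^3 mod 41 = 40
j = 40 * 34^(-1) mod 41 = 6

j = 6 (mod 41)


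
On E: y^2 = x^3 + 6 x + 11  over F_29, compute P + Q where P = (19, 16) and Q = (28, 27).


P != Q, so use the chord formula.
s = (y2 - y1) / (x2 - x1) = (11) / (9) mod 29 = 27
x3 = s^2 - x1 - x2 mod 29 = 27^2 - 19 - 28 = 15
y3 = s (x1 - x3) - y1 mod 29 = 27 * (19 - 15) - 16 = 5

P + Q = (15, 5)


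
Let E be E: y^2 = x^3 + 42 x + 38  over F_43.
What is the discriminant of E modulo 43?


4 a^3 + 27 b^2 = 4*42^3 + 27*38^2 = 296352 + 38988 = 335340
Delta = -16 * (335340) = -5365440
Delta mod 43 = 14

Delta = 14 (mod 43)


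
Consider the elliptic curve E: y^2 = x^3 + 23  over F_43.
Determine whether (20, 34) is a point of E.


Check whether y^2 = x^3 + 0 x + 23 (mod 43) for (x, y) = (20, 34).
LHS: y^2 = 34^2 mod 43 = 38
RHS: x^3 + 0 x + 23 = 20^3 + 0*20 + 23 mod 43 = 25
LHS != RHS

No, not on the curve


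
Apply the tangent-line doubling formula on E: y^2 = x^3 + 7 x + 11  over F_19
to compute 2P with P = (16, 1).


Doubling: s = (3 x1^2 + a) / (2 y1)
s = (3*16^2 + 7) / (2*1) mod 19 = 17
x3 = s^2 - 2 x1 mod 19 = 17^2 - 2*16 = 10
y3 = s (x1 - x3) - y1 mod 19 = 17 * (16 - 10) - 1 = 6

2P = (10, 6)


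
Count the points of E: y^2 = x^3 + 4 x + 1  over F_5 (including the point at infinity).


For each x in F_5, count y with y^2 = x^3 + 4 x + 1 mod 5:
  x = 0: RHS = 1, y in [1, 4]  -> 2 point(s)
  x = 1: RHS = 1, y in [1, 4]  -> 2 point(s)
  x = 3: RHS = 0, y in [0]  -> 1 point(s)
  x = 4: RHS = 1, y in [1, 4]  -> 2 point(s)
Affine points: 7. Add the point at infinity: total = 8.

#E(F_5) = 8


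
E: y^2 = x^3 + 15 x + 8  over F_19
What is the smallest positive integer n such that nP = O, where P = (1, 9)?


Compute successive multiples of P until we hit O:
  1P = (1, 9)
  2P = (18, 12)
  3P = (7, 0)
  4P = (18, 7)
  5P = (1, 10)
  6P = O

ord(P) = 6


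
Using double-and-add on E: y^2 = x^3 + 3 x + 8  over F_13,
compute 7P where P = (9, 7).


k = 7 = 111_2 (binary, LSB first: 111)
Double-and-add from P = (9, 7):
  bit 0 = 1: acc = O + (9, 7) = (9, 7)
  bit 1 = 1: acc = (9, 7) + (9, 6) = O
  bit 2 = 1: acc = O + (9, 7) = (9, 7)

7P = (9, 7)


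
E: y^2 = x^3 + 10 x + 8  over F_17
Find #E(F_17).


For each x in F_17, count y with y^2 = x^3 + 10 x + 8 mod 17:
  x = 0: RHS = 8, y in [5, 12]  -> 2 point(s)
  x = 1: RHS = 2, y in [6, 11]  -> 2 point(s)
  x = 2: RHS = 2, y in [6, 11]  -> 2 point(s)
  x = 5: RHS = 13, y in [8, 9]  -> 2 point(s)
  x = 7: RHS = 13, y in [8, 9]  -> 2 point(s)
  x = 11: RHS = 4, y in [2, 15]  -> 2 point(s)
  x = 14: RHS = 2, y in [6, 11]  -> 2 point(s)
Affine points: 14. Add the point at infinity: total = 15.

#E(F_17) = 15


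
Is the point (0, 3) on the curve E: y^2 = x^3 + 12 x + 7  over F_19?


Check whether y^2 = x^3 + 12 x + 7 (mod 19) for (x, y) = (0, 3).
LHS: y^2 = 3^2 mod 19 = 9
RHS: x^3 + 12 x + 7 = 0^3 + 12*0 + 7 mod 19 = 7
LHS != RHS

No, not on the curve


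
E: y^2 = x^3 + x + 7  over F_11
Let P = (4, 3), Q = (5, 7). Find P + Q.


P != Q, so use the chord formula.
s = (y2 - y1) / (x2 - x1) = (4) / (1) mod 11 = 4
x3 = s^2 - x1 - x2 mod 11 = 4^2 - 4 - 5 = 7
y3 = s (x1 - x3) - y1 mod 11 = 4 * (4 - 7) - 3 = 7

P + Q = (7, 7)


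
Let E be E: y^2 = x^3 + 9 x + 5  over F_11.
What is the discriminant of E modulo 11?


4 a^3 + 27 b^2 = 4*9^3 + 27*5^2 = 2916 + 675 = 3591
Delta = -16 * (3591) = -57456
Delta mod 11 = 8

Delta = 8 (mod 11)


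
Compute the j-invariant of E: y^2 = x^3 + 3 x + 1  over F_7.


Delta = -16(4 a^3 + 27 b^2) mod 7 = 3
-1728 * (4 a)^3 = -1728 * (4*3)^3 mod 7 = 6
j = 6 * 3^(-1) mod 7 = 2

j = 2 (mod 7)


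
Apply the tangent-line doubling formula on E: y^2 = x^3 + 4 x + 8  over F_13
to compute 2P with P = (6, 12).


Doubling: s = (3 x1^2 + a) / (2 y1)
s = (3*6^2 + 4) / (2*12) mod 13 = 9
x3 = s^2 - 2 x1 mod 13 = 9^2 - 2*6 = 4
y3 = s (x1 - x3) - y1 mod 13 = 9 * (6 - 4) - 12 = 6

2P = (4, 6)


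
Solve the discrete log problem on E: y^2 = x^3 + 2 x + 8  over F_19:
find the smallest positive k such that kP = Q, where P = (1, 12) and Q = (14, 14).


Enumerate multiples of P until we hit Q = (14, 14):
  1P = (1, 12)
  2P = (18, 9)
  3P = (7, 17)
  4P = (8, 17)
  5P = (14, 14)
Match found at i = 5.

k = 5


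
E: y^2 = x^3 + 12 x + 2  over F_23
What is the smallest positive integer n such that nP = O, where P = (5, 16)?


Compute successive multiples of P until we hit O:
  1P = (5, 16)
  2P = (17, 6)
  3P = (10, 15)
  4P = (20, 10)
  5P = (0, 5)
  6P = (21, 4)
  7P = (22, 14)
  8P = (14, 4)
  ... (continuing to 27P)
  27P = O

ord(P) = 27


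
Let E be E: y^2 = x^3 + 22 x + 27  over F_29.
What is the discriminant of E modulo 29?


4 a^3 + 27 b^2 = 4*22^3 + 27*27^2 = 42592 + 19683 = 62275
Delta = -16 * (62275) = -996400
Delta mod 29 = 11

Delta = 11 (mod 29)


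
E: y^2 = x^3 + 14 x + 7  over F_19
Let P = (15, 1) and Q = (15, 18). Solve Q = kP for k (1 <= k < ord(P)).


Enumerate multiples of P until we hit Q = (15, 18):
  1P = (15, 1)
  2P = (0, 8)
  3P = (13, 12)
  4P = (7, 12)
  5P = (17, 16)
  6P = (10, 8)
  7P = (18, 7)
  8P = (9, 11)
  9P = (2, 9)
  10P = (8, 2)
  11P = (3, 0)
  12P = (8, 17)
  13P = (2, 10)
  14P = (9, 8)
  15P = (18, 12)
  16P = (10, 11)
  17P = (17, 3)
  18P = (7, 7)
  19P = (13, 7)
  20P = (0, 11)
  21P = (15, 18)
Match found at i = 21.

k = 21


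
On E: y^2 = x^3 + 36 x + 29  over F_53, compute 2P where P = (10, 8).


Doubling: s = (3 x1^2 + a) / (2 y1)
s = (3*10^2 + 36) / (2*8) mod 53 = 21
x3 = s^2 - 2 x1 mod 53 = 21^2 - 2*10 = 50
y3 = s (x1 - x3) - y1 mod 53 = 21 * (10 - 50) - 8 = 0

2P = (50, 0)


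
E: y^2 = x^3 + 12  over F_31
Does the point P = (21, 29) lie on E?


Check whether y^2 = x^3 + 0 x + 12 (mod 31) for (x, y) = (21, 29).
LHS: y^2 = 29^2 mod 31 = 4
RHS: x^3 + 0 x + 12 = 21^3 + 0*21 + 12 mod 31 = 4
LHS = RHS

Yes, on the curve


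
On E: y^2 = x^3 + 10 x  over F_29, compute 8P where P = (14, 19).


k = 8 = 1000_2 (binary, LSB first: 0001)
Double-and-add from P = (14, 19):
  bit 0 = 0: acc unchanged = O
  bit 1 = 0: acc unchanged = O
  bit 2 = 0: acc unchanged = O
  bit 3 = 1: acc = O + (24, 17) = (24, 17)

8P = (24, 17)


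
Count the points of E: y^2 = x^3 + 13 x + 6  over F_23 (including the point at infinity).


For each x in F_23, count y with y^2 = x^3 + 13 x + 6 mod 23:
  x = 0: RHS = 6, y in [11, 12]  -> 2 point(s)
  x = 3: RHS = 3, y in [7, 16]  -> 2 point(s)
  x = 5: RHS = 12, y in [9, 14]  -> 2 point(s)
  x = 6: RHS = 1, y in [1, 22]  -> 2 point(s)
  x = 7: RHS = 3, y in [7, 16]  -> 2 point(s)
  x = 8: RHS = 1, y in [1, 22]  -> 2 point(s)
  x = 9: RHS = 1, y in [1, 22]  -> 2 point(s)
  x = 10: RHS = 9, y in [3, 20]  -> 2 point(s)
  x = 11: RHS = 8, y in [10, 13]  -> 2 point(s)
  x = 12: RHS = 4, y in [2, 21]  -> 2 point(s)
  x = 13: RHS = 3, y in [7, 16]  -> 2 point(s)
  x = 16: RHS = 9, y in [3, 20]  -> 2 point(s)
  x = 18: RHS = 0, y in [0]  -> 1 point(s)
  x = 20: RHS = 9, y in [3, 20]  -> 2 point(s)
  x = 21: RHS = 18, y in [8, 15]  -> 2 point(s)
Affine points: 29. Add the point at infinity: total = 30.

#E(F_23) = 30


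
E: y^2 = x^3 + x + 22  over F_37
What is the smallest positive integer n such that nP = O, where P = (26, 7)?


Compute successive multiples of P until we hit O:
  1P = (26, 7)
  2P = (32, 22)
  3P = (13, 7)
  4P = (35, 30)
  5P = (4, 4)
  6P = (10, 12)
  7P = (5, 35)
  8P = (16, 29)
  ... (continuing to 27P)
  27P = O

ord(P) = 27


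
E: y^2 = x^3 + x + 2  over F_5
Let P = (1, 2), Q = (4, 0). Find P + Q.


P != Q, so use the chord formula.
s = (y2 - y1) / (x2 - x1) = (3) / (3) mod 5 = 1
x3 = s^2 - x1 - x2 mod 5 = 1^2 - 1 - 4 = 1
y3 = s (x1 - x3) - y1 mod 5 = 1 * (1 - 1) - 2 = 3

P + Q = (1, 3)


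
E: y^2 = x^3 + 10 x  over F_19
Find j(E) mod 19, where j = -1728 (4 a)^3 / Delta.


Delta = -16(4 a^3 + 27 b^2) mod 19 = 11
-1728 * (4 a)^3 = -1728 * (4*10)^3 mod 19 = 8
j = 8 * 11^(-1) mod 19 = 18

j = 18 (mod 19)


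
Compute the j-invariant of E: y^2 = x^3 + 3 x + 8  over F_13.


Delta = -16(4 a^3 + 27 b^2) mod 13 = 4
-1728 * (4 a)^3 = -1728 * (4*3)^3 mod 13 = 12
j = 12 * 4^(-1) mod 13 = 3

j = 3 (mod 13)


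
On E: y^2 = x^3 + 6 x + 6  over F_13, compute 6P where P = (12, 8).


k = 6 = 110_2 (binary, LSB first: 011)
Double-and-add from P = (12, 8):
  bit 0 = 0: acc unchanged = O
  bit 1 = 1: acc = O + (11, 8) = (11, 8)
  bit 2 = 1: acc = (11, 8) + (1, 0) = (11, 5)

6P = (11, 5)


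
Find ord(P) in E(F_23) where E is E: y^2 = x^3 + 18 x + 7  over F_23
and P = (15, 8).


Compute successive multiples of P until we hit O:
  1P = (15, 8)
  2P = (19, 20)
  3P = (21, 20)
  4P = (14, 17)
  5P = (6, 3)
  6P = (6, 20)
  7P = (14, 6)
  8P = (21, 3)
  ... (continuing to 11P)
  11P = O

ord(P) = 11


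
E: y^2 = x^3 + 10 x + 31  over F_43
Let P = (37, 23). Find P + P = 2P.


Doubling: s = (3 x1^2 + a) / (2 y1)
s = (3*37^2 + 10) / (2*23) mod 43 = 25
x3 = s^2 - 2 x1 mod 43 = 25^2 - 2*37 = 35
y3 = s (x1 - x3) - y1 mod 43 = 25 * (37 - 35) - 23 = 27

2P = (35, 27)


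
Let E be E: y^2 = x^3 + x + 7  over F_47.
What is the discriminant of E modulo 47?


4 a^3 + 27 b^2 = 4*1^3 + 27*7^2 = 4 + 1323 = 1327
Delta = -16 * (1327) = -21232
Delta mod 47 = 12

Delta = 12 (mod 47)


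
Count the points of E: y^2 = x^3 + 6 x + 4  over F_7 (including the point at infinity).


For each x in F_7, count y with y^2 = x^3 + 6 x + 4 mod 7:
  x = 0: RHS = 4, y in [2, 5]  -> 2 point(s)
  x = 1: RHS = 4, y in [2, 5]  -> 2 point(s)
  x = 3: RHS = 0, y in [0]  -> 1 point(s)
  x = 4: RHS = 1, y in [1, 6]  -> 2 point(s)
  x = 6: RHS = 4, y in [2, 5]  -> 2 point(s)
Affine points: 9. Add the point at infinity: total = 10.

#E(F_7) = 10


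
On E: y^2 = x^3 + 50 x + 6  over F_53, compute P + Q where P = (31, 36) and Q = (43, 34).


P != Q, so use the chord formula.
s = (y2 - y1) / (x2 - x1) = (51) / (12) mod 53 = 44
x3 = s^2 - x1 - x2 mod 53 = 44^2 - 31 - 43 = 7
y3 = s (x1 - x3) - y1 mod 53 = 44 * (31 - 7) - 36 = 13

P + Q = (7, 13)


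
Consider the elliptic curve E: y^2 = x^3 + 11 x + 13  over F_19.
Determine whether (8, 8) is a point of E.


Check whether y^2 = x^3 + 11 x + 13 (mod 19) for (x, y) = (8, 8).
LHS: y^2 = 8^2 mod 19 = 7
RHS: x^3 + 11 x + 13 = 8^3 + 11*8 + 13 mod 19 = 5
LHS != RHS

No, not on the curve


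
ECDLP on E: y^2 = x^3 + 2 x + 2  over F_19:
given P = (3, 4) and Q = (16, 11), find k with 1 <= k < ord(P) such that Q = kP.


Enumerate multiples of P until we hit Q = (16, 11):
  1P = (3, 4)
  2P = (11, 5)
  3P = (16, 11)
Match found at i = 3.

k = 3


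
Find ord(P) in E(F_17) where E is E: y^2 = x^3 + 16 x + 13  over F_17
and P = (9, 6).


Compute successive multiples of P until we hit O:
  1P = (9, 6)
  2P = (1, 8)
  3P = (6, 6)
  4P = (2, 11)
  5P = (2, 6)
  6P = (6, 11)
  7P = (1, 9)
  8P = (9, 11)
  ... (continuing to 9P)
  9P = O

ord(P) = 9


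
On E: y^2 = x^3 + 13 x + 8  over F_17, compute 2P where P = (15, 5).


Doubling: s = (3 x1^2 + a) / (2 y1)
s = (3*15^2 + 13) / (2*5) mod 17 = 11
x3 = s^2 - 2 x1 mod 17 = 11^2 - 2*15 = 6
y3 = s (x1 - x3) - y1 mod 17 = 11 * (15 - 6) - 5 = 9

2P = (6, 9)


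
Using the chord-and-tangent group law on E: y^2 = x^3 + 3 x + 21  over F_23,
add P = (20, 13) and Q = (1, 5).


P != Q, so use the chord formula.
s = (y2 - y1) / (x2 - x1) = (15) / (4) mod 23 = 21
x3 = s^2 - x1 - x2 mod 23 = 21^2 - 20 - 1 = 6
y3 = s (x1 - x3) - y1 mod 23 = 21 * (20 - 6) - 13 = 5

P + Q = (6, 5)


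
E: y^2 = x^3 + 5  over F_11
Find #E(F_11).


For each x in F_11, count y with y^2 = x^3 + 0 x + 5 mod 11:
  x = 0: RHS = 5, y in [4, 7]  -> 2 point(s)
  x = 4: RHS = 3, y in [5, 6]  -> 2 point(s)
  x = 5: RHS = 9, y in [3, 8]  -> 2 point(s)
  x = 6: RHS = 1, y in [1, 10]  -> 2 point(s)
  x = 8: RHS = 0, y in [0]  -> 1 point(s)
  x = 10: RHS = 4, y in [2, 9]  -> 2 point(s)
Affine points: 11. Add the point at infinity: total = 12.

#E(F_11) = 12


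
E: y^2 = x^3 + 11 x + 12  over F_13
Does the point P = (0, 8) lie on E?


Check whether y^2 = x^3 + 11 x + 12 (mod 13) for (x, y) = (0, 8).
LHS: y^2 = 8^2 mod 13 = 12
RHS: x^3 + 11 x + 12 = 0^3 + 11*0 + 12 mod 13 = 12
LHS = RHS

Yes, on the curve


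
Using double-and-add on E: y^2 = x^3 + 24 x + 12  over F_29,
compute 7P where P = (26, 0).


k = 7 = 111_2 (binary, LSB first: 111)
Double-and-add from P = (26, 0):
  bit 0 = 1: acc = O + (26, 0) = (26, 0)
  bit 1 = 1: acc = (26, 0) + O = (26, 0)
  bit 2 = 1: acc = (26, 0) + O = (26, 0)

7P = (26, 0)


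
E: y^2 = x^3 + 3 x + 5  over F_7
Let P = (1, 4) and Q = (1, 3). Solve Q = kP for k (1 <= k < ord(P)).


Enumerate multiples of P until we hit Q = (1, 3):
  1P = (1, 4)
  2P = (6, 1)
  3P = (4, 2)
  4P = (4, 5)
  5P = (6, 6)
  6P = (1, 3)
Match found at i = 6.

k = 6


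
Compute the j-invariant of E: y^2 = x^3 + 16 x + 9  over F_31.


Delta = -16(4 a^3 + 27 b^2) mod 31 = 30
-1728 * (4 a)^3 = -1728 * (4*16)^3 mod 31 = 2
j = 2 * 30^(-1) mod 31 = 29

j = 29 (mod 31)


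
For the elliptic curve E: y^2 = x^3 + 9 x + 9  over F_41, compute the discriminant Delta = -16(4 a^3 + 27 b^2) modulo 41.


4 a^3 + 27 b^2 = 4*9^3 + 27*9^2 = 2916 + 2187 = 5103
Delta = -16 * (5103) = -81648
Delta mod 41 = 24

Delta = 24 (mod 41)


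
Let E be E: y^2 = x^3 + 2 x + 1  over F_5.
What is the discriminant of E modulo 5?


4 a^3 + 27 b^2 = 4*2^3 + 27*1^2 = 32 + 27 = 59
Delta = -16 * (59) = -944
Delta mod 5 = 1

Delta = 1 (mod 5)


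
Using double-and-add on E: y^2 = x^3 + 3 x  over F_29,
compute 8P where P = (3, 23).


k = 8 = 1000_2 (binary, LSB first: 0001)
Double-and-add from P = (3, 23):
  bit 0 = 0: acc unchanged = O
  bit 1 = 0: acc unchanged = O
  bit 2 = 0: acc unchanged = O
  bit 3 = 1: acc = O + (28, 24) = (28, 24)

8P = (28, 24)


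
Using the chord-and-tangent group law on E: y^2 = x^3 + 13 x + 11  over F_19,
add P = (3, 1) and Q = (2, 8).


P != Q, so use the chord formula.
s = (y2 - y1) / (x2 - x1) = (7) / (18) mod 19 = 12
x3 = s^2 - x1 - x2 mod 19 = 12^2 - 3 - 2 = 6
y3 = s (x1 - x3) - y1 mod 19 = 12 * (3 - 6) - 1 = 1

P + Q = (6, 1)


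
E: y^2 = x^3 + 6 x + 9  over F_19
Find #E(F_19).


For each x in F_19, count y with y^2 = x^3 + 6 x + 9 mod 19:
  x = 0: RHS = 9, y in [3, 16]  -> 2 point(s)
  x = 1: RHS = 16, y in [4, 15]  -> 2 point(s)
  x = 3: RHS = 16, y in [4, 15]  -> 2 point(s)
  x = 10: RHS = 5, y in [9, 10]  -> 2 point(s)
  x = 11: RHS = 0, y in [0]  -> 1 point(s)
  x = 12: RHS = 4, y in [2, 17]  -> 2 point(s)
  x = 13: RHS = 4, y in [2, 17]  -> 2 point(s)
  x = 14: RHS = 6, y in [5, 14]  -> 2 point(s)
  x = 15: RHS = 16, y in [4, 15]  -> 2 point(s)
Affine points: 17. Add the point at infinity: total = 18.

#E(F_19) = 18


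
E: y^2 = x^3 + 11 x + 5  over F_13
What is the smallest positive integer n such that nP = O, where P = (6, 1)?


Compute successive multiples of P until we hit O:
  1P = (6, 1)
  2P = (2, 3)
  3P = (2, 10)
  4P = (6, 12)
  5P = O

ord(P) = 5


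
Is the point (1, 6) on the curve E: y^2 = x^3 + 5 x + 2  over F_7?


Check whether y^2 = x^3 + 5 x + 2 (mod 7) for (x, y) = (1, 6).
LHS: y^2 = 6^2 mod 7 = 1
RHS: x^3 + 5 x + 2 = 1^3 + 5*1 + 2 mod 7 = 1
LHS = RHS

Yes, on the curve


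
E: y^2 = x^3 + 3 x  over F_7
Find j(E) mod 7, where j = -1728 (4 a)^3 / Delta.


Delta = -16(4 a^3 + 27 b^2) mod 7 = 1
-1728 * (4 a)^3 = -1728 * (4*3)^3 mod 7 = 6
j = 6 * 1^(-1) mod 7 = 6

j = 6 (mod 7)


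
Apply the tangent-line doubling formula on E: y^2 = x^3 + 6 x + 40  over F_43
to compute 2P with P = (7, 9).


Doubling: s = (3 x1^2 + a) / (2 y1)
s = (3*7^2 + 6) / (2*9) mod 43 = 30
x3 = s^2 - 2 x1 mod 43 = 30^2 - 2*7 = 26
y3 = s (x1 - x3) - y1 mod 43 = 30 * (7 - 26) - 9 = 23

2P = (26, 23)


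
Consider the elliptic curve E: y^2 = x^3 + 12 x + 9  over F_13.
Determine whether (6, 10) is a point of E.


Check whether y^2 = x^3 + 12 x + 9 (mod 13) for (x, y) = (6, 10).
LHS: y^2 = 10^2 mod 13 = 9
RHS: x^3 + 12 x + 9 = 6^3 + 12*6 + 9 mod 13 = 11
LHS != RHS

No, not on the curve


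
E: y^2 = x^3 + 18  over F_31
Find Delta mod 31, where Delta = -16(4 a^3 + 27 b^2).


4 a^3 + 27 b^2 = 4*0^3 + 27*18^2 = 0 + 8748 = 8748
Delta = -16 * (8748) = -139968
Delta mod 31 = 28

Delta = 28 (mod 31)


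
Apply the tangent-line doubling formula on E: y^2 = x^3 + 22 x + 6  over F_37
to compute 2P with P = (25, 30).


Doubling: s = (3 x1^2 + a) / (2 y1)
s = (3*25^2 + 22) / (2*30) mod 37 = 31
x3 = s^2 - 2 x1 mod 37 = 31^2 - 2*25 = 23
y3 = s (x1 - x3) - y1 mod 37 = 31 * (25 - 23) - 30 = 32

2P = (23, 32)


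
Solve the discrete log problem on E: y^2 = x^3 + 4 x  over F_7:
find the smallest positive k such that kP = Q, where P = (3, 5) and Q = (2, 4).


Enumerate multiples of P until we hit Q = (2, 4):
  1P = (3, 5)
  2P = (2, 3)
  3P = (6, 3)
  4P = (0, 0)
  5P = (6, 4)
  6P = (2, 4)
Match found at i = 6.

k = 6


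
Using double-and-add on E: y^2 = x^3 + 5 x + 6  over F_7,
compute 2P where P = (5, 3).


k = 2 = 10_2 (binary, LSB first: 01)
Double-and-add from P = (5, 3):
  bit 0 = 0: acc unchanged = O
  bit 1 = 1: acc = O + (6, 0) = (6, 0)

2P = (6, 0)


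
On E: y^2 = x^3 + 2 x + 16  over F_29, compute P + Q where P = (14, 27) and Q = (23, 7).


P != Q, so use the chord formula.
s = (y2 - y1) / (x2 - x1) = (9) / (9) mod 29 = 1
x3 = s^2 - x1 - x2 mod 29 = 1^2 - 14 - 23 = 22
y3 = s (x1 - x3) - y1 mod 29 = 1 * (14 - 22) - 27 = 23

P + Q = (22, 23)


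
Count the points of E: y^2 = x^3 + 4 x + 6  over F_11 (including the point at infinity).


For each x in F_11, count y with y^2 = x^3 + 4 x + 6 mod 11:
  x = 1: RHS = 0, y in [0]  -> 1 point(s)
  x = 2: RHS = 0, y in [0]  -> 1 point(s)
  x = 3: RHS = 1, y in [1, 10]  -> 2 point(s)
  x = 4: RHS = 9, y in [3, 8]  -> 2 point(s)
  x = 6: RHS = 4, y in [2, 9]  -> 2 point(s)
  x = 7: RHS = 3, y in [5, 6]  -> 2 point(s)
  x = 8: RHS = 0, y in [0]  -> 1 point(s)
  x = 9: RHS = 1, y in [1, 10]  -> 2 point(s)
  x = 10: RHS = 1, y in [1, 10]  -> 2 point(s)
Affine points: 15. Add the point at infinity: total = 16.

#E(F_11) = 16


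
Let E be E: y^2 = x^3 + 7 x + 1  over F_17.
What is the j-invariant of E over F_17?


Delta = -16(4 a^3 + 27 b^2) mod 17 = 5
-1728 * (4 a)^3 = -1728 * (4*7)^3 mod 17 = 13
j = 13 * 5^(-1) mod 17 = 6

j = 6 (mod 17)


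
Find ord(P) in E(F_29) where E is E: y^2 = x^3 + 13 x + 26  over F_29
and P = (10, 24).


Compute successive multiples of P until we hit O:
  1P = (10, 24)
  2P = (14, 20)
  3P = (6, 1)
  4P = (8, 2)
  5P = (16, 26)
  6P = (16, 3)
  7P = (8, 27)
  8P = (6, 28)
  ... (continuing to 11P)
  11P = O

ord(P) = 11


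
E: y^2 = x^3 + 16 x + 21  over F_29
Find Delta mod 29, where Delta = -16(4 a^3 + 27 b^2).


4 a^3 + 27 b^2 = 4*16^3 + 27*21^2 = 16384 + 11907 = 28291
Delta = -16 * (28291) = -452656
Delta mod 29 = 5

Delta = 5 (mod 29)


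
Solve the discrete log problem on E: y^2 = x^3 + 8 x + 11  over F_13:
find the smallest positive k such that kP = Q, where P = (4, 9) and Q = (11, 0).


Enumerate multiples of P until we hit Q = (11, 0):
  1P = (4, 9)
  2P = (2, 3)
  3P = (3, 7)
  4P = (10, 5)
  5P = (11, 0)
Match found at i = 5.

k = 5


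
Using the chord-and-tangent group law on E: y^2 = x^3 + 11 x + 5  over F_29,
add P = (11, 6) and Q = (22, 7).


P != Q, so use the chord formula.
s = (y2 - y1) / (x2 - x1) = (1) / (11) mod 29 = 8
x3 = s^2 - x1 - x2 mod 29 = 8^2 - 11 - 22 = 2
y3 = s (x1 - x3) - y1 mod 29 = 8 * (11 - 2) - 6 = 8

P + Q = (2, 8)


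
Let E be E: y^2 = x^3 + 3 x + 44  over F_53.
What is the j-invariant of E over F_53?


Delta = -16(4 a^3 + 27 b^2) mod 53 = 9
-1728 * (4 a)^3 = -1728 * (4*3)^3 mod 53 = 36
j = 36 * 9^(-1) mod 53 = 4

j = 4 (mod 53)


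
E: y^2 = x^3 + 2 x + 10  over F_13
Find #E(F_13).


For each x in F_13, count y with y^2 = x^3 + 2 x + 10 mod 13:
  x = 0: RHS = 10, y in [6, 7]  -> 2 point(s)
  x = 1: RHS = 0, y in [0]  -> 1 point(s)
  x = 2: RHS = 9, y in [3, 10]  -> 2 point(s)
  x = 3: RHS = 4, y in [2, 11]  -> 2 point(s)
  x = 4: RHS = 4, y in [2, 11]  -> 2 point(s)
  x = 6: RHS = 4, y in [2, 11]  -> 2 point(s)
  x = 7: RHS = 3, y in [4, 9]  -> 2 point(s)
  x = 9: RHS = 3, y in [4, 9]  -> 2 point(s)
  x = 10: RHS = 3, y in [4, 9]  -> 2 point(s)
Affine points: 17. Add the point at infinity: total = 18.

#E(F_13) = 18


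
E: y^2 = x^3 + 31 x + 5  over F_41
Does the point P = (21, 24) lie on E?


Check whether y^2 = x^3 + 31 x + 5 (mod 41) for (x, y) = (21, 24).
LHS: y^2 = 24^2 mod 41 = 2
RHS: x^3 + 31 x + 5 = 21^3 + 31*21 + 5 mod 41 = 36
LHS != RHS

No, not on the curve


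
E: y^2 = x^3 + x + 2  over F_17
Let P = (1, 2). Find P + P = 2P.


Doubling: s = (3 x1^2 + a) / (2 y1)
s = (3*1^2 + 1) / (2*2) mod 17 = 1
x3 = s^2 - 2 x1 mod 17 = 1^2 - 2*1 = 16
y3 = s (x1 - x3) - y1 mod 17 = 1 * (1 - 16) - 2 = 0

2P = (16, 0)


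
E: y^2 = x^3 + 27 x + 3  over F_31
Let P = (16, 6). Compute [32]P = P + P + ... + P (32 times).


k = 32 = 100000_2 (binary, LSB first: 000001)
Double-and-add from P = (16, 6):
  bit 0 = 0: acc unchanged = O
  bit 1 = 0: acc unchanged = O
  bit 2 = 0: acc unchanged = O
  bit 3 = 0: acc unchanged = O
  bit 4 = 0: acc unchanged = O
  bit 5 = 1: acc = O + (8, 24) = (8, 24)

32P = (8, 24)


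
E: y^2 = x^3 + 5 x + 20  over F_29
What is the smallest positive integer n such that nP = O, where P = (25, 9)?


Compute successive multiples of P until we hit O:
  1P = (25, 9)
  2P = (13, 7)
  3P = (16, 7)
  4P = (26, 23)
  5P = (0, 22)
  6P = (20, 0)
  7P = (0, 7)
  8P = (26, 6)
  ... (continuing to 12P)
  12P = O

ord(P) = 12


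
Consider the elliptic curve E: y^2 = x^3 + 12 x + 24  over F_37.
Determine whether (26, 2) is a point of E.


Check whether y^2 = x^3 + 12 x + 24 (mod 37) for (x, y) = (26, 2).
LHS: y^2 = 2^2 mod 37 = 4
RHS: x^3 + 12 x + 24 = 26^3 + 12*26 + 24 mod 37 = 4
LHS = RHS

Yes, on the curve


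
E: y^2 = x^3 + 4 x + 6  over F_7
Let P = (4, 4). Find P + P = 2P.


Doubling: s = (3 x1^2 + a) / (2 y1)
s = (3*4^2 + 4) / (2*4) mod 7 = 3
x3 = s^2 - 2 x1 mod 7 = 3^2 - 2*4 = 1
y3 = s (x1 - x3) - y1 mod 7 = 3 * (4 - 1) - 4 = 5

2P = (1, 5)


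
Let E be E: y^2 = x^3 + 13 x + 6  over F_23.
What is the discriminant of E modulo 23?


4 a^3 + 27 b^2 = 4*13^3 + 27*6^2 = 8788 + 972 = 9760
Delta = -16 * (9760) = -156160
Delta mod 23 = 10

Delta = 10 (mod 23)


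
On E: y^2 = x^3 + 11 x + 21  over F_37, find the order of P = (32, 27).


Compute successive multiples of P until we hit O:
  1P = (32, 27)
  2P = (0, 13)
  3P = (1, 12)
  4P = (1, 25)
  5P = (0, 24)
  6P = (32, 10)
  7P = O

ord(P) = 7


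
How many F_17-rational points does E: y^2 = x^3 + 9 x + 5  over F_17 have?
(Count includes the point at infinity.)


For each x in F_17, count y with y^2 = x^3 + 9 x + 5 mod 17:
  x = 1: RHS = 15, y in [7, 10]  -> 2 point(s)
  x = 3: RHS = 8, y in [5, 12]  -> 2 point(s)
  x = 9: RHS = 16, y in [4, 13]  -> 2 point(s)
  x = 14: RHS = 2, y in [6, 11]  -> 2 point(s)
  x = 15: RHS = 13, y in [8, 9]  -> 2 point(s)
Affine points: 10. Add the point at infinity: total = 11.

#E(F_17) = 11


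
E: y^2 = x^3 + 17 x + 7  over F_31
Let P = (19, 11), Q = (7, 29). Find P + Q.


P != Q, so use the chord formula.
s = (y2 - y1) / (x2 - x1) = (18) / (19) mod 31 = 14
x3 = s^2 - x1 - x2 mod 31 = 14^2 - 19 - 7 = 15
y3 = s (x1 - x3) - y1 mod 31 = 14 * (19 - 15) - 11 = 14

P + Q = (15, 14)


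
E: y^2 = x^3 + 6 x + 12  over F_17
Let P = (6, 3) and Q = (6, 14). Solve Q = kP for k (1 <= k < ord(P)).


Enumerate multiples of P until we hit Q = (6, 14):
  1P = (6, 3)
  2P = (9, 8)
  3P = (1, 11)
  4P = (1, 6)
  5P = (9, 9)
  6P = (6, 14)
Match found at i = 6.

k = 6


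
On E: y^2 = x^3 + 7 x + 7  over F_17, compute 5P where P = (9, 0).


k = 5 = 101_2 (binary, LSB first: 101)
Double-and-add from P = (9, 0):
  bit 0 = 1: acc = O + (9, 0) = (9, 0)
  bit 1 = 0: acc unchanged = (9, 0)
  bit 2 = 1: acc = (9, 0) + O = (9, 0)

5P = (9, 0)


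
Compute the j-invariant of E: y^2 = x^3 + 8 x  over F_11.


Delta = -16(4 a^3 + 27 b^2) mod 11 = 1
-1728 * (4 a)^3 = -1728 * (4*8)^3 mod 11 = 1
j = 1 * 1^(-1) mod 11 = 1

j = 1 (mod 11)


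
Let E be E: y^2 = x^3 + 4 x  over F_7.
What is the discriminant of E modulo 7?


4 a^3 + 27 b^2 = 4*4^3 + 27*0^2 = 256 + 0 = 256
Delta = -16 * (256) = -4096
Delta mod 7 = 6

Delta = 6 (mod 7)


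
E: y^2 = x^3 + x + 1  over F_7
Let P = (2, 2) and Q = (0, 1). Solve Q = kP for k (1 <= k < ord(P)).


Enumerate multiples of P until we hit Q = (0, 1):
  1P = (2, 2)
  2P = (0, 1)
Match found at i = 2.

k = 2


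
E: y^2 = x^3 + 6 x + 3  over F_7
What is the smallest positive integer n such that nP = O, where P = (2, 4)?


Compute successive multiples of P until we hit O:
  1P = (2, 4)
  2P = (5, 5)
  3P = (4, 0)
  4P = (5, 2)
  5P = (2, 3)
  6P = O

ord(P) = 6


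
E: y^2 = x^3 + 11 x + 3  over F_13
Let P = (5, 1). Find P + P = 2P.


Doubling: s = (3 x1^2 + a) / (2 y1)
s = (3*5^2 + 11) / (2*1) mod 13 = 4
x3 = s^2 - 2 x1 mod 13 = 4^2 - 2*5 = 6
y3 = s (x1 - x3) - y1 mod 13 = 4 * (5 - 6) - 1 = 8

2P = (6, 8)


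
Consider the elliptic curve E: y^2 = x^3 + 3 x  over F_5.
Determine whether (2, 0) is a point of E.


Check whether y^2 = x^3 + 3 x + 0 (mod 5) for (x, y) = (2, 0).
LHS: y^2 = 0^2 mod 5 = 0
RHS: x^3 + 3 x + 0 = 2^3 + 3*2 + 0 mod 5 = 4
LHS != RHS

No, not on the curve


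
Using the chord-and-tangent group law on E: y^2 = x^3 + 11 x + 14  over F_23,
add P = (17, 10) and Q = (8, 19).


P != Q, so use the chord formula.
s = (y2 - y1) / (x2 - x1) = (9) / (14) mod 23 = 22
x3 = s^2 - x1 - x2 mod 23 = 22^2 - 17 - 8 = 22
y3 = s (x1 - x3) - y1 mod 23 = 22 * (17 - 22) - 10 = 18

P + Q = (22, 18)


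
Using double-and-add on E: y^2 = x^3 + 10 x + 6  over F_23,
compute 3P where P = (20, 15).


k = 3 = 11_2 (binary, LSB first: 11)
Double-and-add from P = (20, 15):
  bit 0 = 1: acc = O + (20, 15) = (20, 15)
  bit 1 = 1: acc = (20, 15) + (10, 5) = (17, 11)

3P = (17, 11)


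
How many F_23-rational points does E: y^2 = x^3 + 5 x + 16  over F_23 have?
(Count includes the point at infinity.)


For each x in F_23, count y with y^2 = x^3 + 5 x + 16 mod 23:
  x = 0: RHS = 16, y in [4, 19]  -> 2 point(s)
  x = 3: RHS = 12, y in [9, 14]  -> 2 point(s)
  x = 4: RHS = 8, y in [10, 13]  -> 2 point(s)
  x = 6: RHS = 9, y in [3, 20]  -> 2 point(s)
  x = 7: RHS = 3, y in [7, 16]  -> 2 point(s)
  x = 8: RHS = 16, y in [4, 19]  -> 2 point(s)
  x = 9: RHS = 8, y in [10, 13]  -> 2 point(s)
  x = 10: RHS = 8, y in [10, 13]  -> 2 point(s)
  x = 13: RHS = 1, y in [1, 22]  -> 2 point(s)
  x = 14: RHS = 1, y in [1, 22]  -> 2 point(s)
  x = 15: RHS = 16, y in [4, 19]  -> 2 point(s)
  x = 16: RHS = 6, y in [11, 12]  -> 2 point(s)
  x = 17: RHS = 0, y in [0]  -> 1 point(s)
  x = 18: RHS = 4, y in [2, 21]  -> 2 point(s)
  x = 19: RHS = 1, y in [1, 22]  -> 2 point(s)
Affine points: 29. Add the point at infinity: total = 30.

#E(F_23) = 30


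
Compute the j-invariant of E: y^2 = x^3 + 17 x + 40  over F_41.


Delta = -16(4 a^3 + 27 b^2) mod 41 = 16
-1728 * (4 a)^3 = -1728 * (4*17)^3 mod 41 = 23
j = 23 * 16^(-1) mod 41 = 4

j = 4 (mod 41)


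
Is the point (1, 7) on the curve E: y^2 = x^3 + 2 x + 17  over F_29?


Check whether y^2 = x^3 + 2 x + 17 (mod 29) for (x, y) = (1, 7).
LHS: y^2 = 7^2 mod 29 = 20
RHS: x^3 + 2 x + 17 = 1^3 + 2*1 + 17 mod 29 = 20
LHS = RHS

Yes, on the curve


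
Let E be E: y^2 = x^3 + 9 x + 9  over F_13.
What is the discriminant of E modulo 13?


4 a^3 + 27 b^2 = 4*9^3 + 27*9^2 = 2916 + 2187 = 5103
Delta = -16 * (5103) = -81648
Delta mod 13 = 5

Delta = 5 (mod 13)


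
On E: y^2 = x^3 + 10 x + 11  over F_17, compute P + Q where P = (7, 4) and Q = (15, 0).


P != Q, so use the chord formula.
s = (y2 - y1) / (x2 - x1) = (13) / (8) mod 17 = 8
x3 = s^2 - x1 - x2 mod 17 = 8^2 - 7 - 15 = 8
y3 = s (x1 - x3) - y1 mod 17 = 8 * (7 - 8) - 4 = 5

P + Q = (8, 5)


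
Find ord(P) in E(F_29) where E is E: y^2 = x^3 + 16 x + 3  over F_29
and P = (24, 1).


Compute successive multiples of P until we hit O:
  1P = (24, 1)
  2P = (14, 19)
  3P = (7, 9)
  4P = (21, 1)
  5P = (13, 28)
  6P = (16, 11)
  7P = (25, 22)
  8P = (15, 14)
  ... (continuing to 17P)
  17P = O

ord(P) = 17


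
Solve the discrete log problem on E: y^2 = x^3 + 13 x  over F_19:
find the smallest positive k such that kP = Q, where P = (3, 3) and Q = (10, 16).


Enumerate multiples of P until we hit Q = (10, 16):
  1P = (3, 3)
  2P = (11, 7)
  3P = (10, 3)
  4P = (6, 16)
  5P = (14, 0)
  6P = (6, 3)
  7P = (10, 16)
Match found at i = 7.

k = 7


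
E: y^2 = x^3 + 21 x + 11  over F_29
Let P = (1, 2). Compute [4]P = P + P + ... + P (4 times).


k = 4 = 100_2 (binary, LSB first: 001)
Double-and-add from P = (1, 2):
  bit 0 = 0: acc unchanged = O
  bit 1 = 0: acc unchanged = O
  bit 2 = 1: acc = O + (14, 27) = (14, 27)

4P = (14, 27)


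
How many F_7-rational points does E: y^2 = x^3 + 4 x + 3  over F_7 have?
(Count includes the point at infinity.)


For each x in F_7, count y with y^2 = x^3 + 4 x + 3 mod 7:
  x = 1: RHS = 1, y in [1, 6]  -> 2 point(s)
  x = 3: RHS = 0, y in [0]  -> 1 point(s)
  x = 5: RHS = 1, y in [1, 6]  -> 2 point(s)
Affine points: 5. Add the point at infinity: total = 6.

#E(F_7) = 6


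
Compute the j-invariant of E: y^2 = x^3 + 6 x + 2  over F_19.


Delta = -16(4 a^3 + 27 b^2) mod 19 = 9
-1728 * (4 a)^3 = -1728 * (4*6)^3 mod 19 = 11
j = 11 * 9^(-1) mod 19 = 16

j = 16 (mod 19)


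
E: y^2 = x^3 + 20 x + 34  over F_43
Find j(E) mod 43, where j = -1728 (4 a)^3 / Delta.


Delta = -16(4 a^3 + 27 b^2) mod 43 = 11
-1728 * (4 a)^3 = -1728 * (4*20)^3 mod 43 = 8
j = 8 * 11^(-1) mod 43 = 32

j = 32 (mod 43)


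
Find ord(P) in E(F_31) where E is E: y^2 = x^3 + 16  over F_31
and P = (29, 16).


Compute successive multiples of P until we hit O:
  1P = (29, 16)
  2P = (24, 13)
  3P = (23, 0)
  4P = (24, 18)
  5P = (29, 15)
  6P = O

ord(P) = 6


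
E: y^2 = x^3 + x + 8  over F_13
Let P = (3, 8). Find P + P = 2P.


Doubling: s = (3 x1^2 + a) / (2 y1)
s = (3*3^2 + 1) / (2*8) mod 13 = 5
x3 = s^2 - 2 x1 mod 13 = 5^2 - 2*3 = 6
y3 = s (x1 - x3) - y1 mod 13 = 5 * (3 - 6) - 8 = 3

2P = (6, 3)


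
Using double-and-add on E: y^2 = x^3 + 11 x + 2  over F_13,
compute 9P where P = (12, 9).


k = 9 = 1001_2 (binary, LSB first: 1001)
Double-and-add from P = (12, 9):
  bit 0 = 1: acc = O + (12, 9) = (12, 9)
  bit 1 = 0: acc unchanged = (12, 9)
  bit 2 = 0: acc unchanged = (12, 9)
  bit 3 = 1: acc = (12, 9) + (1, 12) = (12, 4)

9P = (12, 4)


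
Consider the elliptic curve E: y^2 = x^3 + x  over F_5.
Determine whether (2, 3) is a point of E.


Check whether y^2 = x^3 + 1 x + 0 (mod 5) for (x, y) = (2, 3).
LHS: y^2 = 3^2 mod 5 = 4
RHS: x^3 + 1 x + 0 = 2^3 + 1*2 + 0 mod 5 = 0
LHS != RHS

No, not on the curve


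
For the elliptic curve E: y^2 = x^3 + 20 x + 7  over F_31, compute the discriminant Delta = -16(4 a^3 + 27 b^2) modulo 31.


4 a^3 + 27 b^2 = 4*20^3 + 27*7^2 = 32000 + 1323 = 33323
Delta = -16 * (33323) = -533168
Delta mod 31 = 1

Delta = 1 (mod 31)


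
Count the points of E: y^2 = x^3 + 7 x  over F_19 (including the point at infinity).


For each x in F_19, count y with y^2 = x^3 + 7 x + 0 mod 19:
  x = 0: RHS = 0, y in [0]  -> 1 point(s)
  x = 4: RHS = 16, y in [4, 15]  -> 2 point(s)
  x = 6: RHS = 11, y in [7, 12]  -> 2 point(s)
  x = 8: RHS = 17, y in [6, 13]  -> 2 point(s)
  x = 10: RHS = 6, y in [5, 14]  -> 2 point(s)
  x = 12: RHS = 7, y in [8, 11]  -> 2 point(s)
  x = 14: RHS = 11, y in [7, 12]  -> 2 point(s)
  x = 16: RHS = 9, y in [3, 16]  -> 2 point(s)
  x = 17: RHS = 16, y in [4, 15]  -> 2 point(s)
  x = 18: RHS = 11, y in [7, 12]  -> 2 point(s)
Affine points: 19. Add the point at infinity: total = 20.

#E(F_19) = 20


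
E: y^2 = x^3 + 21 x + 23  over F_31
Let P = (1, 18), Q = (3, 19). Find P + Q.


P != Q, so use the chord formula.
s = (y2 - y1) / (x2 - x1) = (1) / (2) mod 31 = 16
x3 = s^2 - x1 - x2 mod 31 = 16^2 - 1 - 3 = 4
y3 = s (x1 - x3) - y1 mod 31 = 16 * (1 - 4) - 18 = 27

P + Q = (4, 27)


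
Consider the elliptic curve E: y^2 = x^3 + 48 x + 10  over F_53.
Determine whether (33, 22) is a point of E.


Check whether y^2 = x^3 + 48 x + 10 (mod 53) for (x, y) = (33, 22).
LHS: y^2 = 22^2 mod 53 = 7
RHS: x^3 + 48 x + 10 = 33^3 + 48*33 + 10 mod 53 = 7
LHS = RHS

Yes, on the curve


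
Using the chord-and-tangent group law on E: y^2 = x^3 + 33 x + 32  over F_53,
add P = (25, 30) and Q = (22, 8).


P != Q, so use the chord formula.
s = (y2 - y1) / (x2 - x1) = (31) / (50) mod 53 = 25
x3 = s^2 - x1 - x2 mod 53 = 25^2 - 25 - 22 = 48
y3 = s (x1 - x3) - y1 mod 53 = 25 * (25 - 48) - 30 = 31

P + Q = (48, 31)


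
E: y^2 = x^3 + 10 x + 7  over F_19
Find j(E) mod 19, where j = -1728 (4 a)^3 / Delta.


Delta = -16(4 a^3 + 27 b^2) mod 19 = 9
-1728 * (4 a)^3 = -1728 * (4*10)^3 mod 19 = 8
j = 8 * 9^(-1) mod 19 = 3

j = 3 (mod 19)


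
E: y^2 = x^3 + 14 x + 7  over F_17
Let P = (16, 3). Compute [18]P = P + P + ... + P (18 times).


k = 18 = 10010_2 (binary, LSB first: 01001)
Double-and-add from P = (16, 3):
  bit 0 = 0: acc unchanged = O
  bit 1 = 1: acc = O + (2, 14) = (2, 14)
  bit 2 = 0: acc unchanged = (2, 14)
  bit 3 = 0: acc unchanged = (2, 14)
  bit 4 = 1: acc = (2, 14) + (8, 11) = (3, 12)

18P = (3, 12)


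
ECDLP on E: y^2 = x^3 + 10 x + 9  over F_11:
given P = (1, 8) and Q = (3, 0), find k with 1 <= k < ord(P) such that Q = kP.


Enumerate multiples of P until we hit Q = (3, 0):
  1P = (1, 8)
  2P = (3, 0)
Match found at i = 2.

k = 2


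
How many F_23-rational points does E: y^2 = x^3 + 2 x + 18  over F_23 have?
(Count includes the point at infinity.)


For each x in F_23, count y with y^2 = x^3 + 2 x + 18 mod 23:
  x = 0: RHS = 18, y in [8, 15]  -> 2 point(s)
  x = 6: RHS = 16, y in [4, 19]  -> 2 point(s)
  x = 9: RHS = 6, y in [11, 12]  -> 2 point(s)
  x = 10: RHS = 3, y in [7, 16]  -> 2 point(s)
  x = 16: RHS = 6, y in [11, 12]  -> 2 point(s)
  x = 20: RHS = 8, y in [10, 13]  -> 2 point(s)
  x = 21: RHS = 6, y in [11, 12]  -> 2 point(s)
Affine points: 14. Add the point at infinity: total = 15.

#E(F_23) = 15


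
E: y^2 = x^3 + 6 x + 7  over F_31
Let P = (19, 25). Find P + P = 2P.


Doubling: s = (3 x1^2 + a) / (2 y1)
s = (3*19^2 + 6) / (2*25) mod 31 = 10
x3 = s^2 - 2 x1 mod 31 = 10^2 - 2*19 = 0
y3 = s (x1 - x3) - y1 mod 31 = 10 * (19 - 0) - 25 = 10

2P = (0, 10)


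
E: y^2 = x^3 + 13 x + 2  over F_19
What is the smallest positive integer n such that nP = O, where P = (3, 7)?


Compute successive multiples of P until we hit O:
  1P = (3, 7)
  2P = (1, 15)
  3P = (12, 10)
  4P = (2, 6)
  5P = (15, 0)
  6P = (2, 13)
  7P = (12, 9)
  8P = (1, 4)
  ... (continuing to 10P)
  10P = O

ord(P) = 10


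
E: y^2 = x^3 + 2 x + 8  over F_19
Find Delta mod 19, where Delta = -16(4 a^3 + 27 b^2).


4 a^3 + 27 b^2 = 4*2^3 + 27*8^2 = 32 + 1728 = 1760
Delta = -16 * (1760) = -28160
Delta mod 19 = 17

Delta = 17 (mod 19)


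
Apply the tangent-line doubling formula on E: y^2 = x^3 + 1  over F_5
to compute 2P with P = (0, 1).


Doubling: s = (3 x1^2 + a) / (2 y1)
s = (3*0^2 + 0) / (2*1) mod 5 = 0
x3 = s^2 - 2 x1 mod 5 = 0^2 - 2*0 = 0
y3 = s (x1 - x3) - y1 mod 5 = 0 * (0 - 0) - 1 = 4

2P = (0, 4)


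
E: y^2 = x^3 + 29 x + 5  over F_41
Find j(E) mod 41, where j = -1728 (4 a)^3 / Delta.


Delta = -16(4 a^3 + 27 b^2) mod 41 = 39
-1728 * (4 a)^3 = -1728 * (4*29)^3 mod 41 = 8
j = 8 * 39^(-1) mod 41 = 37

j = 37 (mod 41)


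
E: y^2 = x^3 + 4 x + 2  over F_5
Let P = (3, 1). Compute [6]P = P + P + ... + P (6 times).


k = 6 = 110_2 (binary, LSB first: 011)
Double-and-add from P = (3, 1):
  bit 0 = 0: acc unchanged = O
  bit 1 = 1: acc = O + (3, 4) = (3, 4)
  bit 2 = 1: acc = (3, 4) + (3, 1) = O

6P = O


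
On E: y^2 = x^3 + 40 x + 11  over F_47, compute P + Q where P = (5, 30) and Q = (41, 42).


P != Q, so use the chord formula.
s = (y2 - y1) / (x2 - x1) = (12) / (36) mod 47 = 16
x3 = s^2 - x1 - x2 mod 47 = 16^2 - 5 - 41 = 22
y3 = s (x1 - x3) - y1 mod 47 = 16 * (5 - 22) - 30 = 27

P + Q = (22, 27)


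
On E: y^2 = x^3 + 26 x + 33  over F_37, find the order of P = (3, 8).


Compute successive multiples of P until we hit O:
  1P = (3, 8)
  2P = (32, 0)
  3P = (3, 29)
  4P = O

ord(P) = 4


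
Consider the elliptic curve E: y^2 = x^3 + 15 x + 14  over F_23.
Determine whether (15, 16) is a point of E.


Check whether y^2 = x^3 + 15 x + 14 (mod 23) for (x, y) = (15, 16).
LHS: y^2 = 16^2 mod 23 = 3
RHS: x^3 + 15 x + 14 = 15^3 + 15*15 + 14 mod 23 = 3
LHS = RHS

Yes, on the curve


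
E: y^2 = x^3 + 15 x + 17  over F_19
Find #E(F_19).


For each x in F_19, count y with y^2 = x^3 + 15 x + 17 mod 19:
  x = 0: RHS = 17, y in [6, 13]  -> 2 point(s)
  x = 2: RHS = 17, y in [6, 13]  -> 2 point(s)
  x = 6: RHS = 0, y in [0]  -> 1 point(s)
  x = 7: RHS = 9, y in [3, 16]  -> 2 point(s)
  x = 9: RHS = 7, y in [8, 11]  -> 2 point(s)
  x = 12: RHS = 6, y in [5, 14]  -> 2 point(s)
  x = 14: RHS = 7, y in [8, 11]  -> 2 point(s)
  x = 15: RHS = 7, y in [8, 11]  -> 2 point(s)
  x = 17: RHS = 17, y in [6, 13]  -> 2 point(s)
  x = 18: RHS = 1, y in [1, 18]  -> 2 point(s)
Affine points: 19. Add the point at infinity: total = 20.

#E(F_19) = 20


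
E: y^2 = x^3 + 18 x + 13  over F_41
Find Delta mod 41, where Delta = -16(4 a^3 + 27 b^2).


4 a^3 + 27 b^2 = 4*18^3 + 27*13^2 = 23328 + 4563 = 27891
Delta = -16 * (27891) = -446256
Delta mod 41 = 29

Delta = 29 (mod 41)


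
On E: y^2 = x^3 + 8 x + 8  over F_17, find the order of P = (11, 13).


Compute successive multiples of P until we hit O:
  1P = (11, 13)
  2P = (14, 5)
  3P = (1, 0)
  4P = (14, 12)
  5P = (11, 4)
  6P = O

ord(P) = 6


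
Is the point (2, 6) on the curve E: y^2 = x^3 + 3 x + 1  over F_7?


Check whether y^2 = x^3 + 3 x + 1 (mod 7) for (x, y) = (2, 6).
LHS: y^2 = 6^2 mod 7 = 1
RHS: x^3 + 3 x + 1 = 2^3 + 3*2 + 1 mod 7 = 1
LHS = RHS

Yes, on the curve


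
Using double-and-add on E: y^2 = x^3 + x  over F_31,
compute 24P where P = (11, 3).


k = 24 = 11000_2 (binary, LSB first: 00011)
Double-and-add from P = (11, 3):
  bit 0 = 0: acc unchanged = O
  bit 1 = 0: acc unchanged = O
  bit 2 = 0: acc unchanged = O
  bit 3 = 1: acc = O + (1, 8) = (1, 8)
  bit 4 = 1: acc = (1, 8) + (0, 0) = (1, 23)

24P = (1, 23)


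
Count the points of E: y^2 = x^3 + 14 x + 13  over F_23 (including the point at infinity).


For each x in F_23, count y with y^2 = x^3 + 14 x + 13 mod 23:
  x = 0: RHS = 13, y in [6, 17]  -> 2 point(s)
  x = 2: RHS = 3, y in [7, 16]  -> 2 point(s)
  x = 3: RHS = 13, y in [6, 17]  -> 2 point(s)
  x = 4: RHS = 18, y in [8, 15]  -> 2 point(s)
  x = 5: RHS = 1, y in [1, 22]  -> 2 point(s)
  x = 8: RHS = 16, y in [4, 19]  -> 2 point(s)
  x = 10: RHS = 3, y in [7, 16]  -> 2 point(s)
  x = 11: RHS = 3, y in [7, 16]  -> 2 point(s)
  x = 12: RHS = 0, y in [0]  -> 1 point(s)
  x = 13: RHS = 0, y in [0]  -> 1 point(s)
  x = 14: RHS = 9, y in [3, 20]  -> 2 point(s)
  x = 16: RHS = 9, y in [3, 20]  -> 2 point(s)
  x = 17: RHS = 12, y in [9, 14]  -> 2 point(s)
  x = 18: RHS = 2, y in [5, 18]  -> 2 point(s)
  x = 19: RHS = 8, y in [10, 13]  -> 2 point(s)
  x = 20: RHS = 13, y in [6, 17]  -> 2 point(s)
  x = 21: RHS = 0, y in [0]  -> 1 point(s)
Affine points: 31. Add the point at infinity: total = 32.

#E(F_23) = 32
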